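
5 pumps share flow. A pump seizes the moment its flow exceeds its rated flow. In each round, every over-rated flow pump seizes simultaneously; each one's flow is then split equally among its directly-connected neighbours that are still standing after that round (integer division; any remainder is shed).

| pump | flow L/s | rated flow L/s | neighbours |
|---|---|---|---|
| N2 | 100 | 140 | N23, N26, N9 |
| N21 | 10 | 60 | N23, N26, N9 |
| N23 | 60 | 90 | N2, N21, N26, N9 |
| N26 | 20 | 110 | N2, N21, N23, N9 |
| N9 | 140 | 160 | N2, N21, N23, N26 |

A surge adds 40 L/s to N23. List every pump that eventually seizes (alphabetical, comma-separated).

N2, N21, N23, N26, N9

Round 1 — N23 at 100 > 90. N23 seizes.
  N23 sheds 100 L/s to N2, N21, N26, N9: 25 each.
    N2: 100+25 = 125 ≤ 140
    N21: 10+25 = 35 ≤ 60
    N26: 20+25 = 45 ≤ 110
    N9: 140+25 = 165 > 160
Round 2 — N9 seizes.
  N9 sheds 165 L/s to N2, N21, N26: 55 each.
    N2: 125+55 = 180 > 140
    N21: 35+55 = 90 > 60
    N26: 45+55 = 100 ≤ 110
Round 3 — N2, N21 seize.
  N2 sheds 180 L/s to N26: 180 each.
    N26: 100+180 = 280 > 110
  N21 sheds 90 L/s to N26: 90 each.
    N26: 280+90 = 370 > 110
Round 4 — N26 seizes.
  N26 sheds 370 L/s: no online neighbours, lost.
No further seizures.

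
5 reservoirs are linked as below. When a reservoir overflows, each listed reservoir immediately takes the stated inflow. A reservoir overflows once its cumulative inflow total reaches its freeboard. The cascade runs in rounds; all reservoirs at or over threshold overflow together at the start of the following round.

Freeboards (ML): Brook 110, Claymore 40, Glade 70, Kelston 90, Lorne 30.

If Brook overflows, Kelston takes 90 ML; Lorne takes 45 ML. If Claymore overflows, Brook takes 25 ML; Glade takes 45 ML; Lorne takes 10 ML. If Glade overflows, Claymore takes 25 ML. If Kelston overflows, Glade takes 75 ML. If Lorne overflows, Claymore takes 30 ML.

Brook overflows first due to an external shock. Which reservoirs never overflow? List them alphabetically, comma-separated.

none

Round 1 — Brook overflows (initial).
  Kelston: +90 → 90 ≥ 90
  Lorne: +45 → 45 ≥ 30
Round 2 — Kelston, Lorne overflow.
  Claymore: +30 → 30 < 40
  Glade: +75 → 75 ≥ 70
Round 3 — Glade overflows.
  Claymore: +25 → 55 ≥ 40
Round 4 — Claymore overflows.
No further overflows.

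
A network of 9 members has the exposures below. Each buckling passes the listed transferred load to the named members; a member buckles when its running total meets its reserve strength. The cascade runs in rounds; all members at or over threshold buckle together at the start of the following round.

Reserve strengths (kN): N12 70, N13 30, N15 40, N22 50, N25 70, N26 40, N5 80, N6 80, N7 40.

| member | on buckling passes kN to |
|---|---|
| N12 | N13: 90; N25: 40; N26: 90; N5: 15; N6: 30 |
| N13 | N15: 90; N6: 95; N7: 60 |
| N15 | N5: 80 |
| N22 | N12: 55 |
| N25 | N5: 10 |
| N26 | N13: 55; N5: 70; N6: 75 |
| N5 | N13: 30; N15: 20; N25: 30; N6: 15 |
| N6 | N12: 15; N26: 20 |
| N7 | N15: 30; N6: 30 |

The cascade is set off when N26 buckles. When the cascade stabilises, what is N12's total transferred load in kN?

Round 1 — N26 buckles (initial).
  N13: +55 → 55 ≥ 30
  N5: +70 → 70 < 80
  N6: +75 → 75 < 80
Round 2 — N13 buckles.
  N15: +90 → 90 ≥ 40
  N6: +95 → 170 ≥ 80
  N7: +60 → 60 ≥ 40
Round 3 — N15, N6, N7 buckle.
  N12: +15 → 15 < 70
  N5: +80 → 150 ≥ 80
Round 4 — N5 buckles.
  N25: +30 → 30 < 70
No further bucklings.

15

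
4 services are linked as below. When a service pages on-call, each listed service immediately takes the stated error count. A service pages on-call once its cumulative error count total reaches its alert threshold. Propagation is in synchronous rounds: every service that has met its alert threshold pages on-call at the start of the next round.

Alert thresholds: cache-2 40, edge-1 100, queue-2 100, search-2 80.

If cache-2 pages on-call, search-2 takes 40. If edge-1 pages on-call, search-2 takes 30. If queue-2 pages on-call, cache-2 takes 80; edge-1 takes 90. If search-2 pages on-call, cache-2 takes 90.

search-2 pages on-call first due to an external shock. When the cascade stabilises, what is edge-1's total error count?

Round 1 — search-2 pages on-call (initial).
  cache-2: +90 → 90 ≥ 40
Round 2 — cache-2 pages on-call.
No further pages.

0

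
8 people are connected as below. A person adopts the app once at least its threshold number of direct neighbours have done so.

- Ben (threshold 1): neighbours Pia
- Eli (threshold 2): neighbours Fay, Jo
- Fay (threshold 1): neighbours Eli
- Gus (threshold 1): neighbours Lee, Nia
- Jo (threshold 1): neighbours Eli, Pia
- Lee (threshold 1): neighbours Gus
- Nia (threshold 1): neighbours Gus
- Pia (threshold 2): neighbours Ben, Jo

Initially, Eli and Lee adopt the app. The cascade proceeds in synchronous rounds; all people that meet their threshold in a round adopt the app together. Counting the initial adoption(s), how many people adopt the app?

Round 1 — Eli, Lee adopt the app (initial).
Round 2 — checking thresholds:
  Fay: 1 of 1 neighbours ≥ 1, adopts the app.
  Gus: 1 of 2 neighbours ≥ 1, adopts the app.
  Jo: 1 of 2 neighbours ≥ 1, adopts the app.
Round 3 — checking thresholds:
  Nia: 1 of 1 neighbours ≥ 1, adopts the app.
  Pia: 1 of 2 neighbours < 2, holds.
Round 4 — no new adoptions; cascade stops.

6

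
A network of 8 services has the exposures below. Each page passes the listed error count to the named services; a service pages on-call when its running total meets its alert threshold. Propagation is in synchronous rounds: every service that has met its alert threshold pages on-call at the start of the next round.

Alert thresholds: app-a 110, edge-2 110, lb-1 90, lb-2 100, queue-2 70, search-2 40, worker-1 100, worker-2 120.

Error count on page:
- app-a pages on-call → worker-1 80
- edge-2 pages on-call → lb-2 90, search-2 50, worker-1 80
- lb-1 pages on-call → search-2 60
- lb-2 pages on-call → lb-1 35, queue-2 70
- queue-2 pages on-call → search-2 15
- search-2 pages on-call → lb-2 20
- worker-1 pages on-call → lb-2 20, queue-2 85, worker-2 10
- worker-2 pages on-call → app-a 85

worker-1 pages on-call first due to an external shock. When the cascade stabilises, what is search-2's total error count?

Round 1 — worker-1 pages on-call (initial).
  lb-2: +20 → 20 < 100
  queue-2: +85 → 85 ≥ 70
  worker-2: +10 → 10 < 120
Round 2 — queue-2 pages on-call.
  search-2: +15 → 15 < 40
No further pages.

15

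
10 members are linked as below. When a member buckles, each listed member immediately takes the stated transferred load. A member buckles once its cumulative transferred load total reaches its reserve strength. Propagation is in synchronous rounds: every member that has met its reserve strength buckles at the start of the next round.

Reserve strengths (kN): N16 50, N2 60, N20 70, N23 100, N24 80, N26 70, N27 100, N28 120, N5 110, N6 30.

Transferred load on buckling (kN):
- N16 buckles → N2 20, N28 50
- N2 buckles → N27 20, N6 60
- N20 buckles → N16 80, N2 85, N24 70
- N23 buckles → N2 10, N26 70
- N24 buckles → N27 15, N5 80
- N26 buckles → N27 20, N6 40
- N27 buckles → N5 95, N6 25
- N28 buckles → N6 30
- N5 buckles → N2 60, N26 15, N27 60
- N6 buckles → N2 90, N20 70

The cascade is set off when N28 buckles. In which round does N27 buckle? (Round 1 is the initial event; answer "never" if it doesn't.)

never

Round 1 — N28 buckles (initial).
  N6: +30 → 30 ≥ 30
Round 2 — N6 buckles.
  N2: +90 → 90 ≥ 60
  N20: +70 → 70 ≥ 70
Round 3 — N2, N20 buckle.
  N16: +80 → 80 ≥ 50
  N24: +70 → 70 < 80
  N27: +20 → 20 < 100
Round 4 — N16 buckles.
No further bucklings.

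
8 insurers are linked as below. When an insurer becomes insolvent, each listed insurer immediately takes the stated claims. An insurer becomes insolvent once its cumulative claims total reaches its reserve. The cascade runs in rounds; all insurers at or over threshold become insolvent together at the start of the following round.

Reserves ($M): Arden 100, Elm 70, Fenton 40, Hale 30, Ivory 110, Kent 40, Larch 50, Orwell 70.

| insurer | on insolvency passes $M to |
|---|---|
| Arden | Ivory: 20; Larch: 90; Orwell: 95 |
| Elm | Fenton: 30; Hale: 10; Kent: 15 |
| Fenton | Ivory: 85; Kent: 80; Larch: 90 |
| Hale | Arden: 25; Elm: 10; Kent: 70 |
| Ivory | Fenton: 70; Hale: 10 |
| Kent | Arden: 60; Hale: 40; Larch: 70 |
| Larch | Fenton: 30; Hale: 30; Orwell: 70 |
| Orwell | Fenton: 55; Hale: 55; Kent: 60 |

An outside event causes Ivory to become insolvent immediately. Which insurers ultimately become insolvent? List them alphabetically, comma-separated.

Round 1 — Ivory becomes insolvent (initial).
  Fenton: +70 → 70 ≥ 40
  Hale: +10 → 10 < 30
Round 2 — Fenton becomes insolvent.
  Kent: +80 → 80 ≥ 40
  Larch: +90 → 90 ≥ 50
Round 3 — Kent, Larch become insolvent.
  Arden: +60 → 60 < 100
  Hale: +40+30 → 80 ≥ 30
  Orwell: +70 → 70 ≥ 70
Round 4 — Hale, Orwell become insolvent.
  Arden: +25 → 85 < 100
  Elm: +10 → 10 < 70
No further insolvencies.

Fenton, Hale, Ivory, Kent, Larch, Orwell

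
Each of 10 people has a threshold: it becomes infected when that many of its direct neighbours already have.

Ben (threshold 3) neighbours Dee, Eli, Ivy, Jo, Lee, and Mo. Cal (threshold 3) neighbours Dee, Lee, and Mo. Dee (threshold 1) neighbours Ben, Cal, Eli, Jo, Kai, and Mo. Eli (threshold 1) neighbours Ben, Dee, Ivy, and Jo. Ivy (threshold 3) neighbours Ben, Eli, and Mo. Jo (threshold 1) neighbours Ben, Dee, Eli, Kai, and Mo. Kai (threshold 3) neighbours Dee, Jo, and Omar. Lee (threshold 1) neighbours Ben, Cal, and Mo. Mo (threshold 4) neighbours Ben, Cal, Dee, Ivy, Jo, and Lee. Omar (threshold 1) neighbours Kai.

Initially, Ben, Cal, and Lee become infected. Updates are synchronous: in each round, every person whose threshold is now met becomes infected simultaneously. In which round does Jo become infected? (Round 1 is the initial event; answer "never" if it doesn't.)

Round 1 — Ben, Cal, Lee become infected (initial).
Round 2 — checking thresholds:
  Dee: 2 of 6 neighbours ≥ 1, becomes infected.
  Eli: 1 of 4 neighbours ≥ 1, becomes infected.
  Ivy: 1 of 3 neighbours < 3, not yet.
  Jo: 1 of 5 neighbours ≥ 1, becomes infected.
  Mo: 3 of 6 neighbours < 4, not yet.
Round 3 — checking thresholds:
  Ivy: 2 of 3 neighbours < 3, not yet.
  Kai: 2 of 3 neighbours < 3, not yet.
  Mo: 5 of 6 neighbours ≥ 4, becomes infected.
Round 4 — checking thresholds:
  Ivy: 3 of 3 neighbours ≥ 3, becomes infected.
  Kai: 2 of 3 neighbours < 3, not yet.
Round 5 — no new infections; cascade stops.

2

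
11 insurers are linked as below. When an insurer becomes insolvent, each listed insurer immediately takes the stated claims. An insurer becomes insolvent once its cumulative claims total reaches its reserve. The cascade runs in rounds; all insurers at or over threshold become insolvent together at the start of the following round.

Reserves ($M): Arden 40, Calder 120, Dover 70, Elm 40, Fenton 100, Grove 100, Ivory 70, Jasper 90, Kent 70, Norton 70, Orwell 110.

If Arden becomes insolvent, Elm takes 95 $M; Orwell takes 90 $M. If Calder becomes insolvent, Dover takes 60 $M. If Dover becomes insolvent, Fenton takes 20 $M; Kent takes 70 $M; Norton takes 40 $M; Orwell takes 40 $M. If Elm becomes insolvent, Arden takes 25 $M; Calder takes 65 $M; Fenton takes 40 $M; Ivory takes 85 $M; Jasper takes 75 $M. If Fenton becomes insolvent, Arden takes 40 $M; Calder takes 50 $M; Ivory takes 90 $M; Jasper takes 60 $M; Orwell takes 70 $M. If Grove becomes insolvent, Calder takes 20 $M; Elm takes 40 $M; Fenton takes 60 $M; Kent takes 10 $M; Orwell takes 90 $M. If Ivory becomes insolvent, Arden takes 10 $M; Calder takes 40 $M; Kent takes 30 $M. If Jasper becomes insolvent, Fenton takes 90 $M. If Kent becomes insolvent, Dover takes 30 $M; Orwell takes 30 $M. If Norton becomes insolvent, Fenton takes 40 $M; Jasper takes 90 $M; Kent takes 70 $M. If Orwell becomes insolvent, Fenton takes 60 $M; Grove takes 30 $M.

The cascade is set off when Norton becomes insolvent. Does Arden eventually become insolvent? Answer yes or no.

Round 1 — Norton becomes insolvent (initial).
  Fenton: +40 → 40 < 100
  Jasper: +90 → 90 ≥ 90
  Kent: +70 → 70 ≥ 70
Round 2 — Jasper, Kent become insolvent.
  Dover: +30 → 30 < 70
  Fenton: +90 → 130 ≥ 100
  Orwell: +30 → 30 < 110
Round 3 — Fenton becomes insolvent.
  Arden: +40 → 40 ≥ 40
  Calder: +50 → 50 < 120
  Ivory: +90 → 90 ≥ 70
  Orwell: +70 → 100 < 110
Round 4 — Arden, Ivory become insolvent.
  Calder: +40 → 90 < 120
  Elm: +95 → 95 ≥ 40
  Orwell: +90 → 190 ≥ 110
Round 5 — Elm, Orwell become insolvent.
  Calder: +65 → 155 ≥ 120
  Grove: +30 → 30 < 100
Round 6 — Calder becomes insolvent.
  Dover: +60 → 90 ≥ 70
Round 7 — Dover becomes insolvent.
No further insolvencies.

yes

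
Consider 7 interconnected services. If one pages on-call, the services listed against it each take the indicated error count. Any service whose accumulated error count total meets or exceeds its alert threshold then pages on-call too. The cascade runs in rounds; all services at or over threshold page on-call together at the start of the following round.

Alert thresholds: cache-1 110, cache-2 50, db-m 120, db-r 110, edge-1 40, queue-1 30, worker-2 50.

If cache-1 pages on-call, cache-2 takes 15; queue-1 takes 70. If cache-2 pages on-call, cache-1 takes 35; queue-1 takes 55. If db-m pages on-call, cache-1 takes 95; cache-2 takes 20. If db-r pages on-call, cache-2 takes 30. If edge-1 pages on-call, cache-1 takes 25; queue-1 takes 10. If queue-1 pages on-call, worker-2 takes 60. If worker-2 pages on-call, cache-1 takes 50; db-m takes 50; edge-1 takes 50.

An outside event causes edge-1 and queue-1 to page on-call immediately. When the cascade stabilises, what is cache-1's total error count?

Round 1 — edge-1, queue-1 page on-call (initial).
  cache-1: +25 → 25 < 110
  worker-2: +60 → 60 ≥ 50
Round 2 — worker-2 pages on-call.
  cache-1: +50 → 75 < 110
  db-m: +50 → 50 < 120
No further pages.

75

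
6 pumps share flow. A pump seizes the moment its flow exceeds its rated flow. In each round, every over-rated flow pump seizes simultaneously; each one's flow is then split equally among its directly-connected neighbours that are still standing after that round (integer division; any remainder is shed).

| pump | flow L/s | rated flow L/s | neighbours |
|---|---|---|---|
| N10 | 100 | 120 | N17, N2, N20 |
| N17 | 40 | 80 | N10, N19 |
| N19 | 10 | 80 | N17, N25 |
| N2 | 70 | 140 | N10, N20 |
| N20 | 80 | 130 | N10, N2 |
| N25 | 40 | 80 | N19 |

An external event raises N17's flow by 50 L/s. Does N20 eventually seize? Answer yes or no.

yes

Round 1 — N17 at 90 > 80. N17 seizes.
  N17 sheds 90 L/s to N10, N19: 45 each.
    N10: 100+45 = 145 > 120
    N19: 10+45 = 55 ≤ 80
Round 2 — N10 seizes.
  N10 sheds 145 L/s to N2, N20: 72 each (1 lost).
    N2: 70+72 = 142 > 140
    N20: 80+72 = 152 > 130
Round 3 — N2, N20 seize.
  N2 sheds 142 L/s: no online neighbours, lost.
  N20 sheds 152 L/s: no online neighbours, lost.
No further seizures.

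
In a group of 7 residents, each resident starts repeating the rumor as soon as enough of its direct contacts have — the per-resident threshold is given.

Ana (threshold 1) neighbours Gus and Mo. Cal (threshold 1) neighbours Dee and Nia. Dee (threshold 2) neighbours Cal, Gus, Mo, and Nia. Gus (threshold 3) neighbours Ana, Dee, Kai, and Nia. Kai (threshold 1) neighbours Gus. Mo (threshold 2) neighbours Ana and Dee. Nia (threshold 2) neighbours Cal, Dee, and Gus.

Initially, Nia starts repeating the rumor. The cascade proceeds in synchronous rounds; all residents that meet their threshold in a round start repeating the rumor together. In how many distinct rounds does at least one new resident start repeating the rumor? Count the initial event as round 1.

3

Round 1 — Nia starts repeating the rumor (initial).
Round 2 — checking thresholds:
  Cal: 1 of 2 neighbours ≥ 1, starts repeating the rumor.
  Dee: 1 of 4 neighbours < 2, not yet.
  Gus: 1 of 4 neighbours < 3, not yet.
Round 3 — checking thresholds:
  Dee: 2 of 4 neighbours ≥ 2, starts repeating the rumor.
  Gus: 1 of 4 neighbours < 3, not yet.
Round 4 — no new spreads; cascade stops.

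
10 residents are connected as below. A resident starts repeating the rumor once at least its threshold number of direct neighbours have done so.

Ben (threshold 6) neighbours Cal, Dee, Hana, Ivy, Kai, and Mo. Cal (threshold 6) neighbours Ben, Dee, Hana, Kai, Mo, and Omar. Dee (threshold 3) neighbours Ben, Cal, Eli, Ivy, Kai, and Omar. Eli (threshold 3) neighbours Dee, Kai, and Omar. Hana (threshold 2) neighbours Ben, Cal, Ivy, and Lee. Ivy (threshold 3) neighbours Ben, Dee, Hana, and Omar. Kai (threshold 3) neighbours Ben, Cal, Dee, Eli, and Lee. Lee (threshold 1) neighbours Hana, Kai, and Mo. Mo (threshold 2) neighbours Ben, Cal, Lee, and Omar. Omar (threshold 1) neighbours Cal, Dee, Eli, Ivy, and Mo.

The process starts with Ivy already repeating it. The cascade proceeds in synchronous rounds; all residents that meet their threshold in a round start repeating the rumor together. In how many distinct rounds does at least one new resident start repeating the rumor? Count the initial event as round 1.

Round 1 — Ivy starts repeating the rumor (initial).
Round 2 — checking thresholds:
  Ben: 1 of 6 neighbours < 6, below threshold.
  Dee: 1 of 6 neighbours < 3, below threshold.
  Hana: 1 of 4 neighbours < 2, below threshold.
  Omar: 1 of 5 neighbours ≥ 1, starts repeating the rumor.
Round 3 — no new spreads; cascade stops.

2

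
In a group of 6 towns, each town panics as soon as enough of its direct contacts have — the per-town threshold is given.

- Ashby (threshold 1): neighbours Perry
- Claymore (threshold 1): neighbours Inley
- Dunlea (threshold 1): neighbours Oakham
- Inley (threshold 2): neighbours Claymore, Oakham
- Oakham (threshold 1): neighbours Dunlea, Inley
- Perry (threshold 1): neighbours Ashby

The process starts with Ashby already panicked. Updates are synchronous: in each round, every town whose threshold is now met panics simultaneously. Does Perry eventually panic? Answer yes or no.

yes

Round 1 — Ashby panics (initial).
Round 2 — checking thresholds:
  Perry: 1 of 1 neighbours ≥ 1, panics.
Round 3 — no new panics; cascade stops.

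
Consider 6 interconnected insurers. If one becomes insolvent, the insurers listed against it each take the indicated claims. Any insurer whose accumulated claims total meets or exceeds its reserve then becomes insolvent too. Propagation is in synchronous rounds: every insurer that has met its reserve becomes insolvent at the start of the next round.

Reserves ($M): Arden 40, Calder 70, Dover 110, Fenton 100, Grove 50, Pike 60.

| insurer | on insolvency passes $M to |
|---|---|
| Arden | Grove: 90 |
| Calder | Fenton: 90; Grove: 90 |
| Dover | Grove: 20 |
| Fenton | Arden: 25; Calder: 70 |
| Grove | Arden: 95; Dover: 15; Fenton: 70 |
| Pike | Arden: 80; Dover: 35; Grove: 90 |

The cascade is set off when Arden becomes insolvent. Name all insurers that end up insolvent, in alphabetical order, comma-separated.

Round 1 — Arden becomes insolvent (initial).
  Grove: +90 → 90 ≥ 50
Round 2 — Grove becomes insolvent.
  Dover: +15 → 15 < 110
  Fenton: +70 → 70 < 100
No further insolvencies.

Arden, Grove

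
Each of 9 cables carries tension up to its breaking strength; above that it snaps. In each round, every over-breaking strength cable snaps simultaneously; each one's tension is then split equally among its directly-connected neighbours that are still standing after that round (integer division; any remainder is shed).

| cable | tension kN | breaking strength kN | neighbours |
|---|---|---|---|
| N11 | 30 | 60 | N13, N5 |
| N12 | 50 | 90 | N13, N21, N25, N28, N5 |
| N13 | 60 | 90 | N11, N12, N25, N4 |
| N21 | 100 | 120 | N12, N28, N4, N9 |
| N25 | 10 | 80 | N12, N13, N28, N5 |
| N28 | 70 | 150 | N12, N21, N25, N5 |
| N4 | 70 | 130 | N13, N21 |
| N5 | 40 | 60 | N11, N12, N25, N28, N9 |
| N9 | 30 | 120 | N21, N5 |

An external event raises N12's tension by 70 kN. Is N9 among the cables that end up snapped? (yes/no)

no

Round 1 — N12 at 120 > 90. N12 snaps.
  N12 sheds 120 kN to N13, N21, N25, N28, N5: 24 each.
    N13: 60+24 = 84 ≤ 90
    N21: 100+24 = 124 > 120
    N25: 10+24 = 34 ≤ 80
    N28: 70+24 = 94 ≤ 150
    N5: 40+24 = 64 > 60
Round 2 — N21, N5 snap.
  N21 sheds 124 kN to N28, N4, N9: 41 each (1 lost).
    N28: 94+41 = 135 ≤ 150
    N4: 70+41 = 111 ≤ 130
    N9: 30+41 = 71 ≤ 120
  N5 sheds 64 kN to N11, N25, N28, N9: 16 each.
    N11: 30+16 = 46 ≤ 60
    N25: 34+16 = 50 ≤ 80
    N28: 135+16 = 151 > 150
    N9: 71+16 = 87 ≤ 120
Round 3 — N28 snaps.
  N28 sheds 151 kN to N25: 151 each.
    N25: 50+151 = 201 > 80
Round 4 — N25 snaps.
  N25 sheds 201 kN to N13: 201 each.
    N13: 84+201 = 285 > 90
Round 5 — N13 snaps.
  N13 sheds 285 kN to N11, N4: 142 each (1 lost).
    N11: 46+142 = 188 > 60
    N4: 111+142 = 253 > 130
Round 6 — N11, N4 snap.
  N11 sheds 188 kN: no online neighbours, lost.
  N4 sheds 253 kN: no online neighbours, lost.
No further breaks.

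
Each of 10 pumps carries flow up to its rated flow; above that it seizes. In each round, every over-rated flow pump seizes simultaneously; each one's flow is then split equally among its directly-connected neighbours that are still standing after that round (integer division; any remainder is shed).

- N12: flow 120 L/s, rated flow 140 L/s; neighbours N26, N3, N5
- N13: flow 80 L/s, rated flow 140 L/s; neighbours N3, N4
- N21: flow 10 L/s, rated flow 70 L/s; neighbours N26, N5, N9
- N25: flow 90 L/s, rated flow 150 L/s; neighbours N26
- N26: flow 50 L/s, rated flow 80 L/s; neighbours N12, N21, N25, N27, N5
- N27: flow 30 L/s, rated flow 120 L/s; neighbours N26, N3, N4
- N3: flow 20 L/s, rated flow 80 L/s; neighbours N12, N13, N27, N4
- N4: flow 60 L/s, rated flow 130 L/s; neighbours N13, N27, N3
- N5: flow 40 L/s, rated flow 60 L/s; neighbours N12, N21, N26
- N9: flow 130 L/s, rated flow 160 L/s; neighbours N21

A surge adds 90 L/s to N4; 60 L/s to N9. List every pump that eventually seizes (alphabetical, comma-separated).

N12, N13, N21, N26, N27, N3, N4, N5, N9

Round 1 — N4 at 150 > 130; N9 at 190 > 160. N4, N9 seize.
  N4 sheds 150 L/s to N13, N27, N3: 50 each.
    N13: 80+50 = 130 ≤ 140
    N27: 30+50 = 80 ≤ 120
    N3: 20+50 = 70 ≤ 80
  N9 sheds 190 L/s to N21: 190 each.
    N21: 10+190 = 200 > 70
Round 2 — N21 seizes.
  N21 sheds 200 L/s to N26, N5: 100 each.
    N26: 50+100 = 150 > 80
    N5: 40+100 = 140 > 60
Round 3 — N26, N5 seize.
  N26 sheds 150 L/s to N12, N25, N27: 50 each.
    N12: 120+50 = 170 > 140
    N25: 90+50 = 140 ≤ 150
    N27: 80+50 = 130 > 120
  N5 sheds 140 L/s to N12: 140 each.
    N12: 170+140 = 310 > 140
Round 4 — N12, N27 seize.
  N12 sheds 310 L/s to N3: 310 each.
    N3: 70+310 = 380 > 80
  N27 sheds 130 L/s to N3: 130 each.
    N3: 380+130 = 510 > 80
Round 5 — N3 seizes.
  N3 sheds 510 L/s to N13: 510 each.
    N13: 130+510 = 640 > 140
Round 6 — N13 seizes.
  N13 sheds 640 L/s: no online neighbours, lost.
No further seizures.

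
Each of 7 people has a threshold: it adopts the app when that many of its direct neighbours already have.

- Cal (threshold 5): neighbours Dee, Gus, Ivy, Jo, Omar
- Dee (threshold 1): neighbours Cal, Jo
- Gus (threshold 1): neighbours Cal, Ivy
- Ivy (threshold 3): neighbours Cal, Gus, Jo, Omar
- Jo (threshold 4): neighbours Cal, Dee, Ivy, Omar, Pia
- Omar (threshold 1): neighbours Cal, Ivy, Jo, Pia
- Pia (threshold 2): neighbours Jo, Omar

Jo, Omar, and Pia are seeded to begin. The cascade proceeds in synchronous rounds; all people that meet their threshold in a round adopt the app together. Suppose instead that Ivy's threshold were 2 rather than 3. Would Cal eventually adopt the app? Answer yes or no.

With Ivy's threshold at 2:
Round 1 — Jo, Omar, Pia adopt the app (initial).
Round 2 — checking thresholds:
  Cal: 2 of 5 neighbours < 5, holds.
  Dee: 1 of 2 neighbours ≥ 1, adopts the app.
  Ivy: 2 of 4 neighbours ≥ 2, adopts the app.
Round 3 — checking thresholds:
  Cal: 4 of 5 neighbours < 5, holds.
  Gus: 1 of 2 neighbours ≥ 1, adopts the app.
Round 4 — checking thresholds:
  Cal: 5 of 5 neighbours ≥ 5, adopts the app.
Round 5 — no new adoptions; cascade stops.

yes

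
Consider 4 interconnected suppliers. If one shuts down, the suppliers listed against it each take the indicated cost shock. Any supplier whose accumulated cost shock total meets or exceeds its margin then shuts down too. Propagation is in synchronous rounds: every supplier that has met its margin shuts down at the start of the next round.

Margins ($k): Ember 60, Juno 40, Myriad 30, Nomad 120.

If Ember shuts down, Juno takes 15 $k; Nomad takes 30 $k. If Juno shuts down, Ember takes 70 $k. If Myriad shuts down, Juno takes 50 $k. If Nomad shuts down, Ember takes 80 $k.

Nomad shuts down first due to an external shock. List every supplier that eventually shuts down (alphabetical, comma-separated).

Ember, Nomad

Round 1 — Nomad shuts down (initial).
  Ember: +80 → 80 ≥ 60
Round 2 — Ember shuts down.
  Juno: +15 → 15 < 40
No further shutdowns.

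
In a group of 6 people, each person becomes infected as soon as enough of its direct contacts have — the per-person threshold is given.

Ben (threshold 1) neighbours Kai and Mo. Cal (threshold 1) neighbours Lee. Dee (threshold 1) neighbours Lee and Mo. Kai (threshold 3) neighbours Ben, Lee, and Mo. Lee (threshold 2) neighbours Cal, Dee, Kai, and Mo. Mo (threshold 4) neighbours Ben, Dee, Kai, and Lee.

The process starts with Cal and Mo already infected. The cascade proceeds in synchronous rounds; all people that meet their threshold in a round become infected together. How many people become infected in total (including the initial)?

Round 1 — Cal, Mo become infected (initial).
Round 2 — checking thresholds:
  Ben: 1 of 2 neighbours ≥ 1, becomes infected.
  Dee: 1 of 2 neighbours ≥ 1, becomes infected.
  Kai: 1 of 3 neighbours < 3, holds.
  Lee: 2 of 4 neighbours ≥ 2, becomes infected.
Round 3 — checking thresholds:
  Kai: 3 of 3 neighbours ≥ 3, becomes infected.
Round 4 — no new infections; cascade stops.

6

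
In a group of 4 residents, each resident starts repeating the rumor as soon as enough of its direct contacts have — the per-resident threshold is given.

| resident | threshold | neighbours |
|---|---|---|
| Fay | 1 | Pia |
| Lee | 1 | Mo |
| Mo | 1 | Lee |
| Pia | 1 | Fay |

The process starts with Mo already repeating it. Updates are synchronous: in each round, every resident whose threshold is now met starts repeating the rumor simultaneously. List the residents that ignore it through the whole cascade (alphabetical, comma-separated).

Fay, Pia

Round 1 — Mo starts repeating the rumor (initial).
Round 2 — checking thresholds:
  Lee: 1 of 1 neighbours ≥ 1, starts repeating the rumor.
Round 3 — no new spreads; cascade stops.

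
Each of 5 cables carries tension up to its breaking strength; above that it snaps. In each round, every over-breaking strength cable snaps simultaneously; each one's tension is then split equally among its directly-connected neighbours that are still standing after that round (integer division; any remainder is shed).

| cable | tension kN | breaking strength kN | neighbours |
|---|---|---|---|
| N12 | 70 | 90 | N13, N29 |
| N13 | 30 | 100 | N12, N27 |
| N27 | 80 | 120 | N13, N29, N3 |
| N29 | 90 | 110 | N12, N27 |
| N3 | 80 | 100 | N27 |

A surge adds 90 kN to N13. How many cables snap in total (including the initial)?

5

Round 1 — N13 at 120 > 100. N13 snaps.
  N13 sheds 120 kN to N12, N27: 60 each.
    N12: 70+60 = 130 > 90
    N27: 80+60 = 140 > 120
Round 2 — N12, N27 snap.
  N12 sheds 130 kN to N29: 130 each.
    N29: 90+130 = 220 > 110
  N27 sheds 140 kN to N29, N3: 70 each.
    N29: 220+70 = 290 > 110
    N3: 80+70 = 150 > 100
Round 3 — N29, N3 snap.
  N29 sheds 290 kN: no online neighbours, lost.
  N3 sheds 150 kN: no online neighbours, lost.
No further breaks.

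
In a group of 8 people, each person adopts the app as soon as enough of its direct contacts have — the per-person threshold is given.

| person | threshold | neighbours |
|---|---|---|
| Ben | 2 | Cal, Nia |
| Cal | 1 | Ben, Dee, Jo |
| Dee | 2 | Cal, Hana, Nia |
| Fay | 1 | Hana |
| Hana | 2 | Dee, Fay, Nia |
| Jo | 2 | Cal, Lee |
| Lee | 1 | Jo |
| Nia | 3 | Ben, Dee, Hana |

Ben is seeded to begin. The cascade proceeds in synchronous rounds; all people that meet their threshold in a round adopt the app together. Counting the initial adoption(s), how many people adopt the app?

Round 1 — Ben adopts the app (initial).
Round 2 — checking thresholds:
  Cal: 1 of 3 neighbours ≥ 1, adopts the app.
  Nia: 1 of 3 neighbours < 3, holds.
Round 3 — no new adoptions; cascade stops.

2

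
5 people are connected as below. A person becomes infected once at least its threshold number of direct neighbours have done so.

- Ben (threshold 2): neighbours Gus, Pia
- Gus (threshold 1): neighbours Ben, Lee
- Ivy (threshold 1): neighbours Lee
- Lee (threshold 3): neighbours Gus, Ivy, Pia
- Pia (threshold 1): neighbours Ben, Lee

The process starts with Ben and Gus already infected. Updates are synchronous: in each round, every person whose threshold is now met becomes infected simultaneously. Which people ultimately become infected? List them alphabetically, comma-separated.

Ben, Gus, Pia

Round 1 — Ben, Gus become infected (initial).
Round 2 — checking thresholds:
  Lee: 1 of 3 neighbours < 3, holds.
  Pia: 1 of 2 neighbours ≥ 1, becomes infected.
Round 3 — no new infections; cascade stops.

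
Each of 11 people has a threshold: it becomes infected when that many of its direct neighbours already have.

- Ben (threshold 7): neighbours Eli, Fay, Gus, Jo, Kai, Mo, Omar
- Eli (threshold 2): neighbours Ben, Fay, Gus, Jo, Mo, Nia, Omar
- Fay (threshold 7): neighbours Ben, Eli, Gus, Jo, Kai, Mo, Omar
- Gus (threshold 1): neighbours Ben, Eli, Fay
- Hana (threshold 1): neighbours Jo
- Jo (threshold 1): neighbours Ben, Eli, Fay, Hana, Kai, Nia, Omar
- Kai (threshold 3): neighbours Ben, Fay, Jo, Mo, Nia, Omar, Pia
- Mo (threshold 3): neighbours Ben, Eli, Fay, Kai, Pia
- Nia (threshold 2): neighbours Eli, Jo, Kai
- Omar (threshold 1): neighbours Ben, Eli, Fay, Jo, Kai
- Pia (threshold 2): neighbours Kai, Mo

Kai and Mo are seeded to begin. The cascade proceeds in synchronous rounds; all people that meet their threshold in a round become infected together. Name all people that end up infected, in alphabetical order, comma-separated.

Eli, Gus, Hana, Jo, Kai, Mo, Nia, Omar, Pia

Round 1 — Kai, Mo become infected (initial).
Round 2 — checking thresholds:
  Ben: 2 of 7 neighbours < 7, below threshold.
  Eli: 1 of 7 neighbours < 2, below threshold.
  Fay: 2 of 7 neighbours < 7, below threshold.
  Jo: 1 of 7 neighbours ≥ 1, becomes infected.
  Nia: 1 of 3 neighbours < 2, below threshold.
  Omar: 1 of 5 neighbours ≥ 1, becomes infected.
  Pia: 2 of 2 neighbours ≥ 2, becomes infected.
Round 3 — checking thresholds:
  Ben: 4 of 7 neighbours < 7, below threshold.
  Eli: 3 of 7 neighbours ≥ 2, becomes infected.
  Fay: 4 of 7 neighbours < 7, below threshold.
  Hana: 1 of 1 neighbours ≥ 1, becomes infected.
  Nia: 2 of 3 neighbours ≥ 2, becomes infected.
Round 4 — checking thresholds:
  Ben: 5 of 7 neighbours < 7, below threshold.
  Fay: 5 of 7 neighbours < 7, below threshold.
  Gus: 1 of 3 neighbours ≥ 1, becomes infected.
Round 5 — no new infections; cascade stops.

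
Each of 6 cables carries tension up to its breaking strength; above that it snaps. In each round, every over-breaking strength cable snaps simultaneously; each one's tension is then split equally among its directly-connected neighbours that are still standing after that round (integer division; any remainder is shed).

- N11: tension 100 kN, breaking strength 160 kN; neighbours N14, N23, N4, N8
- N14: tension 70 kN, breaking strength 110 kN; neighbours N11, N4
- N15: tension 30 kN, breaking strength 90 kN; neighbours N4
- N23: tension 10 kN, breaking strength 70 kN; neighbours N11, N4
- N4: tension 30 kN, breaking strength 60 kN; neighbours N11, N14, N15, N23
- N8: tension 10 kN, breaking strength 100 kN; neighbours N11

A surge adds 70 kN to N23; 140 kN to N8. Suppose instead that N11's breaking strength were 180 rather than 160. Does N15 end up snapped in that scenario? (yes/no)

no

With N11's breaking strength at 180:
Round 1 — N23 at 80 > 70; N8 at 150 > 100. N23, N8 snap.
  N23 sheds 80 kN to N11, N4: 40 each.
    N11: 100+40 = 140 ≤ 180
    N4: 30+40 = 70 > 60
  N8 sheds 150 kN to N11: 150 each.
    N11: 140+150 = 290 > 180
Round 2 — N11, N4 snap.
  N11 sheds 290 kN to N14: 290 each.
    N14: 70+290 = 360 > 110
  N4 sheds 70 kN to N14, N15: 35 each.
    N14: 360+35 = 395 > 110
    N15: 30+35 = 65 ≤ 90
Round 3 — N14 snaps.
  N14 sheds 395 kN: no online neighbours, lost.
No further breaks.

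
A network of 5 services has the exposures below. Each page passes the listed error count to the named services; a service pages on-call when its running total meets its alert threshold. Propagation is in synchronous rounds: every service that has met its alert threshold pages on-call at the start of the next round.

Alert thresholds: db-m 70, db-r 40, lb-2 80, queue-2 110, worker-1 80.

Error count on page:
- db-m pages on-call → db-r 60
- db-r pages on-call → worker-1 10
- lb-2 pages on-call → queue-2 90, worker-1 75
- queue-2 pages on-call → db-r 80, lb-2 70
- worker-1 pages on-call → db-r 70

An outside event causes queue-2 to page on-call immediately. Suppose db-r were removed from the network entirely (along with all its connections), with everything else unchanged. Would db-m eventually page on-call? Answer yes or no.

With db-r removed:
Round 1 — queue-2 pages on-call (initial).
  lb-2: +70 → 70 < 80
No further pages.

no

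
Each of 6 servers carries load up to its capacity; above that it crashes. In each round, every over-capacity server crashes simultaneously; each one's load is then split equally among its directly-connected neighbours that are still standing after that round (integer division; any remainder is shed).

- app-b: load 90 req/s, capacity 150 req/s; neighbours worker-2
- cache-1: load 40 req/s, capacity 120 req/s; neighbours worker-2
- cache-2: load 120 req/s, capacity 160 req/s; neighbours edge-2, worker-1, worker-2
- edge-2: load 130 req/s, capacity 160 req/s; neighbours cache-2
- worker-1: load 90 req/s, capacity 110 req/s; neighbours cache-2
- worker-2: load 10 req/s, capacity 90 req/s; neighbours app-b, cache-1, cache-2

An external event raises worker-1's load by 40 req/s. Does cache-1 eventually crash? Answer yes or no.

no

Round 1 — worker-1 at 130 > 110. worker-1 crashes.
  worker-1 sheds 130 req/s to cache-2: 130 each.
    cache-2: 120+130 = 250 > 160
Round 2 — cache-2 crashes.
  cache-2 sheds 250 req/s to edge-2, worker-2: 125 each.
    edge-2: 130+125 = 255 > 160
    worker-2: 10+125 = 135 > 90
Round 3 — edge-2, worker-2 crash.
  edge-2 sheds 255 req/s: no online neighbours, lost.
  worker-2 sheds 135 req/s to app-b, cache-1: 67 each (1 lost).
    app-b: 90+67 = 157 > 150
    cache-1: 40+67 = 107 ≤ 120
Round 4 — app-b crashes.
  app-b sheds 157 req/s: no online neighbours, lost.
No further crashes.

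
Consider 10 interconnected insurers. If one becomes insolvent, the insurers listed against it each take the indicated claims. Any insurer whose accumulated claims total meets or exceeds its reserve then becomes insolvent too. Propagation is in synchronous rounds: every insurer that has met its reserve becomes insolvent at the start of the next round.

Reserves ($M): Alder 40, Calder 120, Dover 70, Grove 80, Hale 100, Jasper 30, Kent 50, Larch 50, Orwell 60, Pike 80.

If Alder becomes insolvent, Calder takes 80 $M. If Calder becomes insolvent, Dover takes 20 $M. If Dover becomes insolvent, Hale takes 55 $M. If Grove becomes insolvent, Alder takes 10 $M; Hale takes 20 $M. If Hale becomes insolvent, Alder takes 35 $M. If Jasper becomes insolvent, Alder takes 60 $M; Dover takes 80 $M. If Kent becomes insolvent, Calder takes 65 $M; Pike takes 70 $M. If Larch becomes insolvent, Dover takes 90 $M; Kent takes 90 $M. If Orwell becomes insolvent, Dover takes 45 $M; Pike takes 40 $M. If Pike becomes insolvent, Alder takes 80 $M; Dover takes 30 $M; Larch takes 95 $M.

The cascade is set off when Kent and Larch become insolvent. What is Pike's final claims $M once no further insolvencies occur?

70

Round 1 — Kent, Larch become insolvent (initial).
  Calder: +65 → 65 < 120
  Dover: +90 → 90 ≥ 70
  Pike: +70 → 70 < 80
Round 2 — Dover becomes insolvent.
  Hale: +55 → 55 < 100
No further insolvencies.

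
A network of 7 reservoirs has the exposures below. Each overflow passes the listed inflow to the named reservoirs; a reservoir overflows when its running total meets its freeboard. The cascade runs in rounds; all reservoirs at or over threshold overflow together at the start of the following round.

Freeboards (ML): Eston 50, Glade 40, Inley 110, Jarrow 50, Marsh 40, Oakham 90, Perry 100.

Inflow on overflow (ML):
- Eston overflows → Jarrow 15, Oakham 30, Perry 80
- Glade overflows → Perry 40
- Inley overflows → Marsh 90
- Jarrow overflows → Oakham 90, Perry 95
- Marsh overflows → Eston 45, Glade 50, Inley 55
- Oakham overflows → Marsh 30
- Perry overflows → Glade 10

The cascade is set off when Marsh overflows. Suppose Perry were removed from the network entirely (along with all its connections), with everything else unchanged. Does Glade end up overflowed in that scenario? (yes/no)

With Perry removed:
Round 1 — Marsh overflows (initial).
  Eston: +45 → 45 < 50
  Glade: +50 → 50 ≥ 40
  Inley: +55 → 55 < 110
Round 2 — Glade overflows.
No further overflows.

yes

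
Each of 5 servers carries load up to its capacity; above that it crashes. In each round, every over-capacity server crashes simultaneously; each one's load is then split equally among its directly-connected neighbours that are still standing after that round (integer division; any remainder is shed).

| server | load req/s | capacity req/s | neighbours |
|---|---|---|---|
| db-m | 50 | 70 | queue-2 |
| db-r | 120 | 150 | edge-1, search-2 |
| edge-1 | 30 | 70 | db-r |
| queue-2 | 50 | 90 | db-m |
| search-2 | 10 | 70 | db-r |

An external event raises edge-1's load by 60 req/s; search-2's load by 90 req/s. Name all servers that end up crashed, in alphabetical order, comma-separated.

Round 1 — edge-1 at 90 > 70; search-2 at 100 > 70. edge-1, search-2 crash.
  edge-1 sheds 90 req/s to db-r: 90 each.
    db-r: 120+90 = 210 > 150
  search-2 sheds 100 req/s to db-r: 100 each.
    db-r: 210+100 = 310 > 150
Round 2 — db-r crashes.
  db-r sheds 310 req/s: no online neighbours, lost.
No further crashes.

db-r, edge-1, search-2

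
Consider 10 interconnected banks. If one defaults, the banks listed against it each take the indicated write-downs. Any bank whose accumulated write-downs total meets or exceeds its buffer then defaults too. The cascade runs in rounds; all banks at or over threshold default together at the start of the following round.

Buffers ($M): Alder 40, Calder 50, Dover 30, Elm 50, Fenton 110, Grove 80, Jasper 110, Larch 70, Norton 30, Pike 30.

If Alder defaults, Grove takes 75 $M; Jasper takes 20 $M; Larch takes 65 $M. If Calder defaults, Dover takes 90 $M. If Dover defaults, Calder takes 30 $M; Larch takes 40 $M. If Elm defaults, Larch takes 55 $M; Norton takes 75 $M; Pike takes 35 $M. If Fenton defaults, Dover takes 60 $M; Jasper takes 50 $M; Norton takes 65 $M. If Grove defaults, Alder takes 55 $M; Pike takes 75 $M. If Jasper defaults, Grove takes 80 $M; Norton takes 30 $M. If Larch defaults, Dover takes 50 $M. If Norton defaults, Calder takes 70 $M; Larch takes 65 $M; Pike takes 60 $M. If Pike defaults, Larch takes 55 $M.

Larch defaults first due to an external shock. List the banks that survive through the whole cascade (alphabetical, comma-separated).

Alder, Calder, Elm, Fenton, Grove, Jasper, Norton, Pike

Round 1 — Larch defaults (initial).
  Dover: +50 → 50 ≥ 30
Round 2 — Dover defaults.
  Calder: +30 → 30 < 50
No further defaults.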